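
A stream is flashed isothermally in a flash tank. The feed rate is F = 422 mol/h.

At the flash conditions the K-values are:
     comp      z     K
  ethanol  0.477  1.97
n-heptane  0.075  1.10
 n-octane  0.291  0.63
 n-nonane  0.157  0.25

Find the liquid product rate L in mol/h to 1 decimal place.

Newton–Raphson from ψ = 0.5:
  ψ = 0.500: g = -0.0018, g' = -0.490 → ψ = 0.496
Converged at ψ = 0.496.
Then V = ψ·F = 0.4963·422 = 209.5 mol/h and L = F − V = 212.5 mol/h.

L = 212.5 mol/h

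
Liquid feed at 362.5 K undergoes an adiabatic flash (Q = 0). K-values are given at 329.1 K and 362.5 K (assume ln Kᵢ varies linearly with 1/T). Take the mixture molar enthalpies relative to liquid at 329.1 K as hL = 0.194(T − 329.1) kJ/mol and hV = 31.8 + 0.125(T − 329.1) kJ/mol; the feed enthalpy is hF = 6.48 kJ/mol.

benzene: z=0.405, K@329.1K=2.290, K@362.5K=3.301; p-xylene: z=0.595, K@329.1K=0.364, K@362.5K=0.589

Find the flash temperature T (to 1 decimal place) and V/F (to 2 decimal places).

Adiabatic flash: solve Rachford–Rice at each trial T, then check hF = ψ·hV(T) + (1−ψ)·hL(T).
  T = 329.1 K: K = (2.290, 0.364), RR gives ψ = 0.176, H_out = 5.583 kJ/mol
  T = 362.5 K: K = (3.301, 0.589), RR gives ψ = 0.727, H_out = 27.917 kJ/mol
  T = 345.8 K: K = (2.774, 0.468), RR gives ψ = 0.426, H_out = 16.310 kJ/mol
  T = 337.5 K: K = (2.528, 0.415), RR gives ψ = 0.302, H_out = 11.067 kJ/mol
  T = 333.3 K: K = (2.407, 0.389), RR gives ψ = 0.240, H_out = 8.372 kJ/mol
  T = 331.2 K: K = (2.348, 0.376), RR gives ψ = 0.208, H_out = 6.993 kJ/mol
Linear interpolation between T = 329.1 (H_out = 5.583) and T = 331.2 (H_out = 6.993) on hF = 6.48 gives T ≈ 330.4 K, at which ψ = 0.20.

T = 330.4 K, V/F = 0.20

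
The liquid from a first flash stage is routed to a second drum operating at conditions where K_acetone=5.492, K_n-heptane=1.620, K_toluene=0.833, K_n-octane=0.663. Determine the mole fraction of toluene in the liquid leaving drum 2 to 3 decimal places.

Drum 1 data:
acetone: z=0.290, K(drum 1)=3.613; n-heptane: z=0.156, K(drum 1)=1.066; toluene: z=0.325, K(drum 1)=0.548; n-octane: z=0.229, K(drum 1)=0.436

Drum 1:
Material balance + equilibrium reduce to Σ zᵢ(Kᵢ−1)/(1+ψ₁(Kᵢ−1)) = 0.
Feasibility: ΣzᵢKᵢ = 1.492, Σzᵢ/Kᵢ = 1.345 — both > 1, two phases present.
Newton–Raphson from ψ₁ = 0.5:
  ψ₁ = 0.500: g = -0.0312, g' = -0.625 → ψ₁ = 0.450
  ψ₁ = 0.450: g = 0.0007, g' = -0.654 → ψ₁ = 0.451
Converged at ψ₁ = 0.451.
Drum-1 compositions:
  acetone: x = 0.133, y = 0.481
  n-heptane: x = 0.151, y = 0.161
  toluene: x = 0.408, y = 0.224
  n-octane: x = 0.307, y = 0.134
Drum-2 feed = drum-1 liquid: z₂ = (0.1331, 0.1515, 0.4083, 0.3072).
Drum 2:
Material balance + equilibrium reduce to Σ zᵢ(Kᵢ−1)/(1+ψ₂(Kᵢ−1)) = 0.
g(0) = ΣzᵢKᵢ − 1 = 0.520 and g(1) = 1 − Σzᵢ/Kᵢ = -0.071, so a root lies in (0, 1).
Iterate (Newton) starting at ψ₂ = 0.58:
  ψ₂ = 0.580: g = 0.0308, g' = -0.306 → ψ₂ = 0.681
  ψ₂ = 0.681: g = 0.0022, g' = -0.265 → ψ₂ = 0.689
Converged at ψ₂ = 0.689.
  acetone: x = 0.033, y = 0.179
  n-heptane: x = 0.106, y = 0.172
  toluene: x = 0.461, y = 0.384
  n-octane: x = 0.400, y = 0.265

x_toluene (drum 2) = 0.461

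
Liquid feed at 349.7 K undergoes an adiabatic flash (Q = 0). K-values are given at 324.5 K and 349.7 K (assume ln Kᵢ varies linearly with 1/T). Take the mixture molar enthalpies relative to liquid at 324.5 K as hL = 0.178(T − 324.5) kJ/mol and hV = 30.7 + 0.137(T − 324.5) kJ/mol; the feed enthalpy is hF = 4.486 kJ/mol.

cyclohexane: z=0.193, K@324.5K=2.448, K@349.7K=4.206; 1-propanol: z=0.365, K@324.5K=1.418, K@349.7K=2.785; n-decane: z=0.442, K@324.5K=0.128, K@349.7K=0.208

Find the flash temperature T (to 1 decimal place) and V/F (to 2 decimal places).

T = 327.0 K, V/F = 0.13

Adiabatic flash: solve Rachford–Rice at each trial T, then check hF = ψ·hV(T) + (1−ψ)·hL(T).
  T = 324.5 K: K = (2.448, 1.418, 0.128), RR gives ψ = 0.059, H_out = 1.813 kJ/mol
  T = 349.7 K: K = (4.206, 2.785, 0.208), RR gives ψ = 0.502, H_out = 19.371 kJ/mol
  T = 337.1 K: K = (3.241, 2.012, 0.165), RR gives ψ = 0.344, H_out = 12.632 kJ/mol
  T = 330.8 K: K = (2.824, 1.695, 0.146), RR gives ψ = 0.226, H_out = 8.016 kJ/mol
  T = 327.6 K: K = (2.628, 1.549, 0.136), RR gives ψ = 0.149, H_out = 5.114 kJ/mol
  T = 326.1 K: K = (2.540, 1.485, 0.132), RR gives ψ = 0.108, H_out = 3.584 kJ/mol
Linear interpolation between T = 326.1 (H_out = 3.584) and T = 327.6 (H_out = 5.114) on hF = 4.486 gives T ≈ 327.0 K, at which ψ = 0.13.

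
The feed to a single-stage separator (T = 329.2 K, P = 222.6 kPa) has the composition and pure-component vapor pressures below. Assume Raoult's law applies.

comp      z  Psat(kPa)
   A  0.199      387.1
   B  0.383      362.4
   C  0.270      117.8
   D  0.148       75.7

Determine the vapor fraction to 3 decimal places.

Raoult's law: Kᵢ = Pᵢˢᵃᵗ/P = Pᵢˢᵃᵗ/222.6.
  K_A = 387.1/222.6 = 1.73899, K_B = 362.4/222.6 = 1.62803, K_C = 117.8/222.6 = 0.52920, K_D = 75.7/222.6 = 0.34007
Material balance + equilibrium reduce to Σ zᵢ(Kᵢ−1)/(1+ψ(Kᵢ−1)) = 0.
Feasibility: ΣzᵢKᵢ = 1.163, Σzᵢ/Kᵢ = 1.295 — both > 1, two phases present.
Newton iteration, ψ⁰ = 0.5:
  ψ = 0.500: g = -0.0216, g' = -0.391 → ψ = 0.445
  ψ = 0.445: g = -0.0004, g' = -0.379 → ψ = 0.444
Converged at ψ = 0.444.

ψ = 0.444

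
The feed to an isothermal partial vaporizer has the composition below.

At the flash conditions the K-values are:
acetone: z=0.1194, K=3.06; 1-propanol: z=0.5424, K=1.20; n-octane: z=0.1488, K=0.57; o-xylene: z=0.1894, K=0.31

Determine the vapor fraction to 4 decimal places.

ψ = 0.3414

Let ψ = V/F and solve Σ zᵢ(Kᵢ−1)/(1+ψ(Kᵢ−1)) = 0.
Check two-phase: ΣzᵢKᵢ = 1.1598 > 1 and Σzᵢ/Kᵢ = 1.3630 > 1, so g(0) = 0.1598 > 0 and g(1) = -0.3630 < 0.
Iterate (Newton) starting at ψ = 0.5:
  ψ = 0.5000: g = -0.06125, g' = -0.3957 → ψ = 0.3452
  ψ = 0.3452: g = -0.00147, g' = -0.3854 → ψ = 0.3414
Converged at ψ = 0.3414.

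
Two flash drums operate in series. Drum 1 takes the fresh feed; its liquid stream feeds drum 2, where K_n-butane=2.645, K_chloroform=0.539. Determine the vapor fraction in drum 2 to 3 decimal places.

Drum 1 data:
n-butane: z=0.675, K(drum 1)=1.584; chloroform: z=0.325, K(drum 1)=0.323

V/F (drum 2) = 0.883

Drum 1:
Iterate (Newton) starting at ψ₁ = 0.36:
  ψ₁ = 0.360: g = 0.0348, g' = -0.418 → ψ₁ = 0.443
  ψ₁ = 0.443: g = -0.0012, g' = -0.449 → ψ₁ = 0.441
Converged at ψ₁ = 0.441.
Drum-1 compositions:
  n-butane: x = 0.537, y = 0.850
  chloroform: x = 0.463, y = 0.150
Drum-2 feed = drum-1 liquid: z₂ = (0.5369, 0.4631).
Drum 2:
Rachford–Rice: g(ψ₂) = Σ zᵢ(Kᵢ−1)/(1+ψ₂(Kᵢ−1)) = 0.
Feasibility: ΣzᵢKᵢ = 1.670, Σzᵢ/Kᵢ = 1.062 — both > 1, two phases present.
Iterate (Newton) starting at ψ₂ = 0.5:
  ψ₂ = 0.500: g = 0.2071, g' = -0.604 → ψ₂ = 0.843
  ψ₂ = 0.843: g = 0.0207, g' = -0.518 → ψ₂ = 0.883
Converged at ψ₂ = 0.883.
  n-butane: x = 0.219, y = 0.579
  chloroform: x = 0.781, y = 0.421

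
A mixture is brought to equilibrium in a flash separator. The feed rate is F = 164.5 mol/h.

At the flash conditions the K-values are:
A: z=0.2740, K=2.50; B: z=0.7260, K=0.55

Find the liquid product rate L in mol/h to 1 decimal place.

L = 144.0 mol/h

Rachford–Rice: g(ψ) = Σ zᵢ(Kᵢ−1)/(1+ψ(Kᵢ−1)) = 0.
Check two-phase: ΣzᵢKᵢ = 1.0843 > 1 and Σzᵢ/Kᵢ = 1.4296 > 1, so g(0) = 0.0843 > 0 and g(1) = -0.4296 < 0.
Newton iteration, ψ⁰ = 0.5:
  ψ = 0.5000: g = -0.18669, g' = -0.4461 → ψ = 0.0815
  ψ = 0.0815: g = 0.02710, g' = -0.6479 → ψ = 0.1233
  ψ = 0.1233: g = 0.00095, g' = -0.6039 → ψ = 0.1249
Converged at ψ = 0.1249.
Then V = ψ·F = 0.1249·164.5 = 20.5 mol/h and L = F − V = 144.0 mol/h.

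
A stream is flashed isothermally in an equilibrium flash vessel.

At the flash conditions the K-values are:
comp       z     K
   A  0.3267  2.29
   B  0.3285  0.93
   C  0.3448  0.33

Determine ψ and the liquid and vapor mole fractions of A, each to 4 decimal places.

Material balance + equilibrium reduce to Σ zᵢ(Kᵢ−1)/(1+ψ(Kᵢ−1)) = 0.
Feasibility: ΣzᵢKᵢ = 1.1674, Σzᵢ/Kᵢ = 1.5407 — both > 1, two phases present.
Iterate (Newton) starting at ψ = 0.5:
  ψ = 0.5000: g = -0.11503, g' = -0.5526 → ψ = 0.2919
  ψ = 0.2919: g = -0.00448, g' = -0.5278 → ψ = 0.2834
Converged at ψ = 0.2834.
Compositions from xᵢ = zᵢ/(1+ψ(Kᵢ−1)), yᵢ = Kᵢxᵢ:
  A: x = 0.2392, y = 0.5479
  B: x = 0.3351, y = 0.3117
  C: x = 0.4256, y = 0.1405

ψ = 0.2834, x_A = 0.2392, y_A = 0.5479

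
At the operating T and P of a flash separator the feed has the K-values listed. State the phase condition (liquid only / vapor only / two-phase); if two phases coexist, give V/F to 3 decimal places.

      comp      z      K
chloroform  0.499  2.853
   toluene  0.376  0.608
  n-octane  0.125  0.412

two-phase, V/F = 0.834

ΣzᵢKᵢ = 1.704; Σzᵢ/Kᵢ = 1.097.
Both exceed 1, so a two-phase solution exists.
Let ψ = V/F and solve Σ zᵢ(Kᵢ−1)/(1+ψ(Kᵢ−1)) = 0.
Iterate (Newton) starting at ψ = 0.5:
  ψ = 0.500: g = 0.1925, g' = -0.638 → ψ = 0.802
  ψ = 0.802: g = 0.0179, g' = -0.555 → ψ = 0.834
Converged at ψ = 0.834.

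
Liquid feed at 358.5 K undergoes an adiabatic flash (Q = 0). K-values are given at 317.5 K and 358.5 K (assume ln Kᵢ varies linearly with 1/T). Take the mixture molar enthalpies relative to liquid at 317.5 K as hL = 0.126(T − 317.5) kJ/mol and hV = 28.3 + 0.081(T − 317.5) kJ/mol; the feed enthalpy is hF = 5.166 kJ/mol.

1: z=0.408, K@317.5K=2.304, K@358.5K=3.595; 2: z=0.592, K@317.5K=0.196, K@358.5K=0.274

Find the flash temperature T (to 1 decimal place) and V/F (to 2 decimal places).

Adiabatic flash: solve Rachford–Rice at each trial T, then check hF = ψ·hV(T) + (1−ψ)·hL(T).
  T = 317.5 K: K = (2.304, 0.196), RR gives ψ = 0.053, H_out = 1.513 kJ/mol
  T = 358.5 K: K = (3.595, 0.274), RR gives ψ = 0.334, H_out = 13.998 kJ/mol
  T = 338.0 K: K = (2.917, 0.234), RR gives ψ = 0.224, H_out = 8.713 kJ/mol
  T = 327.8 K: K = (2.604, 0.215), RR gives ψ = 0.150, H_out = 5.487 kJ/mol
  T = 322.6 K: K = (2.450, 0.205), RR gives ψ = 0.105, H_out = 3.594 kJ/mol
  T = 325.2 K: K = (2.526, 0.210), RR gives ψ = 0.129, H_out = 4.566 kJ/mol
  T = 326.5 K: K = (2.565, 0.212), RR gives ψ = 0.140, H_out = 5.033 kJ/mol
Linear interpolation between T = 326.5 (H_out = 5.033) and T = 327.8 (H_out = 5.487) on hF = 5.166 gives T ≈ 326.9 K, at which ψ = 0.14.

T = 326.9 K, V/F = 0.14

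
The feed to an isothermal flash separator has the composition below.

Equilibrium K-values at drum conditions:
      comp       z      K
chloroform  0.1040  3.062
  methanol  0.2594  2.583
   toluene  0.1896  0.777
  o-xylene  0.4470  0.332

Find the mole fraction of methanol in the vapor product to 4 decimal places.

y_methanol = 0.4592

Newton–Raphson from ψ = 0.5:
  ψ = 0.5000: g = -0.16113, g' = -0.7714 → ψ = 0.2911
  ψ = 0.2911: g = -0.00079, g' = -0.7954 → ψ = 0.2901
Converged at ψ = 0.2901.
Compositions from xᵢ = zᵢ/(1+ψ(Kᵢ−1)), yᵢ = Kᵢxᵢ:
  chloroform: x = 0.0651, y = 0.1993
  methanol: x = 0.1778, y = 0.4592
  toluene: x = 0.2027, y = 0.1575
  o-xylene: x = 0.5545, y = 0.1841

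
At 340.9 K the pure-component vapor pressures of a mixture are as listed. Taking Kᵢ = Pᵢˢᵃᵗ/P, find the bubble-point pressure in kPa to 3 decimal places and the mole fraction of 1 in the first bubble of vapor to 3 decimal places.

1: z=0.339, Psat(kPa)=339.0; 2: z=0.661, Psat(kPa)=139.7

At the bubble point ψ → 0, so ΣzᵢKᵢ = 1 with Kᵢ = Pᵢˢᵃᵗ/P ⇒ P = ΣzᵢPᵢˢᵃᵗ.
P = 0.339·339.0 + 0.661·139.7 = 207.263 kPa
yᵢ = zᵢPᵢˢᵃᵗ/P ⇒ y_1 = 0.339·339.0/207.263 = 0.554

Pbub = 207.263 kPa, y_1 = 0.554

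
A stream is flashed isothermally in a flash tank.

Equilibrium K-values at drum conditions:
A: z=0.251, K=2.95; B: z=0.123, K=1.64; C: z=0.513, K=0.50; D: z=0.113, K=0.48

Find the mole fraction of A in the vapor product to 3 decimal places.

Rachford–Rice: g(ψ) = Σ zᵢ(Kᵢ−1)/(1+ψ(Kᵢ−1)) = 0.
Check two-phase: ΣzᵢKᵢ = 1.253 > 1 and Σzᵢ/Kᵢ = 1.422 > 1, so g(0) = 0.253 > 0 and g(1) = -0.422 < 0.
Newton–Raphson from ψ = 0.5:
  ψ = 0.500: g = -0.1139, g' = -0.557 → ψ = 0.296
  ψ = 0.296: g = 0.0063, g' = -0.639 → ψ = 0.305
Converged at ψ = 0.305.
Compositions from xᵢ = zᵢ/(1+ψ(Kᵢ−1)), yᵢ = Kᵢxᵢ:
  A: x = 0.157, y = 0.464
  B: x = 0.103, y = 0.169
  C: x = 0.605, y = 0.303
  D: x = 0.134, y = 0.064

y_A = 0.464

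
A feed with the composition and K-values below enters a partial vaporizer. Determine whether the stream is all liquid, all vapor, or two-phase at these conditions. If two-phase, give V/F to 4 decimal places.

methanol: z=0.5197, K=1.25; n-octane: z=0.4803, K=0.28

ΣzᵢKᵢ = 0.7841; Σzᵢ/Kᵢ = 2.1311.
Since ΣzᵢKᵢ < 1 the mixture is below its bubble point — single liquid phase.

all liquid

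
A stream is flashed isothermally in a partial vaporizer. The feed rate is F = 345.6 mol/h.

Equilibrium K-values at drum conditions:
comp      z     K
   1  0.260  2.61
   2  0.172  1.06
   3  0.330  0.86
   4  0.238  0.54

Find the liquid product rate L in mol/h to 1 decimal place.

Material balance + equilibrium reduce to Σ zᵢ(Kᵢ−1)/(1+β(Kᵢ−1)) = 0.
Feasibility: ΣzᵢKᵢ = 1.273, Σzᵢ/Kᵢ = 1.086 — both > 1, two phases present.
Newton iteration, β⁰ = 0.5:
  β = 0.500: g = 0.0501, g' = -0.300 → β = 0.667
  β = 0.667: g = 0.0029, g' = -0.270 → β = 0.678
Converged at β = 0.678.
Then V = β·F = 0.6777·345.6 = 234.2 mol/h and L = F − V = 111.4 mol/h.

L = 111.4 mol/h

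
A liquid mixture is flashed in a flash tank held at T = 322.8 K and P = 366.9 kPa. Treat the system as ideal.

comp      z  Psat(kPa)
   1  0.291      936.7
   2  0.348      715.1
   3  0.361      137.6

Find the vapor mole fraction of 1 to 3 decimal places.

Raoult's law: Kᵢ = Pᵢˢᵃᵗ/P = Pᵢˢᵃᵗ/366.9.
  K_1 = 936.7/366.9 = 2.55301, K_2 = 715.1/366.9 = 1.94903, K_3 = 137.6/366.9 = 0.37503
Rachford–Rice: g(β) = Σ zᵢ(Kᵢ−1)/(1+β(Kᵢ−1)) = 0.
g(0) = ΣzᵢKᵢ − 1 = 0.557 and g(1) = 1 − Σzᵢ/Kᵢ = -0.255, so a root lies in (0, 1).
Newton–Raphson from β = 0.42:
  β = 0.420: g = 0.2037, g' = -0.677 → β = 0.721
  β = 0.721: g = -0.0015, g' = -0.734 → β = 0.719
Converged at β = 0.719.
Compositions from xᵢ = zᵢ/(1+β(Kᵢ−1)), yᵢ = Kᵢxᵢ:
  1: x = 0.137, y = 0.351
  2: x = 0.207, y = 0.403
  3: x = 0.656, y = 0.246

y_1 = 0.351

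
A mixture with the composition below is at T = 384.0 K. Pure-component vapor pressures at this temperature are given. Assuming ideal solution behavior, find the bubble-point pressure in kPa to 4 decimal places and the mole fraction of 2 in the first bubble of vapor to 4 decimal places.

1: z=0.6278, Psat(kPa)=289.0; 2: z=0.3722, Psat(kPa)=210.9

At the bubble point ψ → 0, so ΣzᵢKᵢ = 1 with Kᵢ = Pᵢˢᵃᵗ/P ⇒ P = ΣzᵢPᵢˢᵃᵗ.
P = 0.6278·289.0 + 0.3722·210.9 = 259.9312 kPa
yᵢ = zᵢPᵢˢᵃᵗ/P ⇒ y_2 = 0.3722·210.9/259.9312 = 0.3020

Pbub = 259.9312 kPa, y_2 = 0.3020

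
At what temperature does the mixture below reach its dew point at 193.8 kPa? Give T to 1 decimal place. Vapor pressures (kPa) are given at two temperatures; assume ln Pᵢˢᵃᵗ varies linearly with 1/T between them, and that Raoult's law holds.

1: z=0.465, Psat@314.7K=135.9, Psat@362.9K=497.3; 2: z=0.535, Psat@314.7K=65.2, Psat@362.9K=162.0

Dew-point temperature: Σzᵢ·P/Pᵢˢᵃᵗ(T) = 1. Interpolate ln Pᵢˢᵃᵗ = aᵢ + bᵢ/T.
  T = 314.7 K: ΣzᵢP/Pᵢˢᵃᵗ = 2.2533
  T = 362.9 K: ΣzᵢP/Pᵢˢᵃᵗ = 0.8212
  T = 338.8 K: ΣzᵢP/Pᵢˢᵃᵗ = 1.3077
  T = 350.9 K: ΣzᵢP/Pᵢˢᵃᵗ = 1.0263
  T = 356.9 K: ΣzᵢP/Pᵢˢᵃᵗ = 0.9162
  T = 353.9 K: ΣzᵢP/Pᵢˢᵃᵗ = 0.9692
  T = 352.4 K: ΣzᵢP/Pᵢˢᵃᵗ = 0.9972
Interpolating between 350.9 K and 352.4 K gives T ≈ 352.3 K.

T = 352.3 K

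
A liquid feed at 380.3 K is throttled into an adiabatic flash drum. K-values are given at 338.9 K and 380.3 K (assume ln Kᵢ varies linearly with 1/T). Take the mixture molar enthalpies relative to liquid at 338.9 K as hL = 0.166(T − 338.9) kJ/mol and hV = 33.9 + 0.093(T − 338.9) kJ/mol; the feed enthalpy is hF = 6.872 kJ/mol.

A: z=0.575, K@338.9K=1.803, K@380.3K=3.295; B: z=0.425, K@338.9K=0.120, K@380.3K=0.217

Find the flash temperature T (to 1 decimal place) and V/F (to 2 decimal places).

Adiabatic flash: solve Rachford–Rice at each trial T, then check hF = ψ·hV(T) + (1−ψ)·hL(T).
  T = 338.9 K: K = (1.803, 0.120), RR gives ψ = 0.124, H_out = 4.208 kJ/mol
  T = 380.3 K: K = (3.295, 0.217), RR gives ψ = 0.549, H_out = 23.830 kJ/mol
  T = 359.6 K: K = (2.480, 0.164), RR gives ψ = 0.401, H_out = 16.417 kJ/mol
  T = 349.2 K: K = (2.123, 0.141), RR gives ψ = 0.291, H_out = 11.351 kJ/mol
  T = 344.0 K: K = (1.957, 0.130), RR gives ψ = 0.217, H_out = 8.123 kJ/mol
  T = 341.4 K: K = (1.878, 0.125), RR gives ψ = 0.173, H_out = 6.241 kJ/mol
  T = 342.7 K: K = (1.917, 0.127), RR gives ψ = 0.196, H_out = 7.209 kJ/mol
Linear interpolation between T = 341.4 (H_out = 6.241) and T = 342.7 (H_out = 7.209) on hF = 6.872 gives T ≈ 342.2 K, at which ψ = 0.19.

T = 342.2 K, V/F = 0.19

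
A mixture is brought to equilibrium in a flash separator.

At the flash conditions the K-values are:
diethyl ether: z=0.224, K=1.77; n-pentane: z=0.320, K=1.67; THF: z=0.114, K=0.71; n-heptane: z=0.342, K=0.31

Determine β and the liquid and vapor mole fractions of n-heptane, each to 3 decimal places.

Let β = V/F and solve Σ zᵢ(Kᵢ−1)/(1+β(Kᵢ−1)) = 0.
g(0) = ΣzᵢKᵢ − 1 = 0.118 and g(1) = 1 − Σzᵢ/Kᵢ = -0.582, so a root lies in (0, 1).
Newton–Raphson from β = 0.5:
  β = 0.500: g = -0.1138, g' = -0.542 → β = 0.290
  β = 0.290: g = -0.0107, g' = -0.455 → β = 0.267
Converged at β = 0.267.
Compositions from xᵢ = zᵢ/(1+β(Kᵢ−1)), yᵢ = Kᵢxᵢ:
  diethyl ether: x = 0.186, y = 0.329
  n-pentane: x = 0.272, y = 0.453
  THF: x = 0.124, y = 0.088
  n-heptane: x = 0.419, y = 0.130

β = 0.267, x_n-heptane = 0.419, y_n-heptane = 0.130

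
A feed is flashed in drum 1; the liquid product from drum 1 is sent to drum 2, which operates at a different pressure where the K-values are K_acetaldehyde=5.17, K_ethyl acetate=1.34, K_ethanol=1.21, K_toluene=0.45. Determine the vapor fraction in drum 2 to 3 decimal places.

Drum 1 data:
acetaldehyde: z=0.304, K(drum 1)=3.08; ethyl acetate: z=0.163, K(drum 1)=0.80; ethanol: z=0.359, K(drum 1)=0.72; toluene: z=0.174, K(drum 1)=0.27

Drum 1:
Material balance + equilibrium reduce to Σ zᵢ(Kᵢ−1)/(1+ψ₁(Kᵢ−1)) = 0.
Check two-phase: ΣzᵢKᵢ = 1.372 > 1 and Σzᵢ/Kᵢ = 1.446 > 1, so g(0) = 0.372 > 0 and g(1) = -0.446 < 0.
Newton iteration, ψ₁⁰ = 0.32:
  ψ₁ = 0.320: g = 0.0687, g' = -0.673 → ψ₁ = 0.422
  ψ₁ = 0.422: g = 0.0036, g' = -0.611 → ψ₁ = 0.428
Converged at ψ₁ = 0.428.
Drum-1 compositions:
  acetaldehyde: x = 0.161, y = 0.495
  ethyl acetate: x = 0.178, y = 0.143
  ethanol: x = 0.408, y = 0.294
  toluene: x = 0.253, y = 0.068
Drum-2 feed = drum-1 liquid: z₂ = (0.1608, 0.1783, 0.4079, 0.2530).
Drum 2:
Material balance + equilibrium reduce to Σ zᵢ(Kᵢ−1)/(1+ψ₂(Kᵢ−1)) = 0.
g(0) = ΣzᵢKᵢ − 1 = 0.678 and g(1) = 1 − Σzᵢ/Kᵢ = -0.064, so a root lies in (0, 1).
Iterate (Newton) starting at ψ₂ = 0.5:
  ψ₂ = 0.500: g = 0.1548, g' = -0.469 → ψ₂ = 0.830
  ψ₂ = 0.830: g = 0.0146, g' = -0.425 → ψ₂ = 0.864
Converged at ψ₂ = 0.864.
  acetaldehyde: x = 0.035, y = 0.181
  ethyl acetate: x = 0.138, y = 0.185
  ethanol: x = 0.345, y = 0.418
  toluene: x = 0.482, y = 0.217

V/F (drum 2) = 0.864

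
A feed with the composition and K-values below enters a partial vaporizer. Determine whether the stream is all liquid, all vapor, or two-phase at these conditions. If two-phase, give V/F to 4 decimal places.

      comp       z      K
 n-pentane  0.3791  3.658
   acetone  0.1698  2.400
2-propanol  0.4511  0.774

ΣzᵢKᵢ = 2.1434; Σzᵢ/Kᵢ = 0.7572.
Since Σzᵢ/Kᵢ < 1 the mixture is above its dew point — single vapor phase.

all vapor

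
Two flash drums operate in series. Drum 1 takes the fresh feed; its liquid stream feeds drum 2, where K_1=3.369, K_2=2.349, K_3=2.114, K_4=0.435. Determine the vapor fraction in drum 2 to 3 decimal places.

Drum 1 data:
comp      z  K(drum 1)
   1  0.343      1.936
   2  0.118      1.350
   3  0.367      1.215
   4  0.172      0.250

Drum 1:
Iterate (Newton) starting at ψ₁ = 0.47:
  ψ₁ = 0.470: g = 0.1309, g' = -0.400 → ψ₁ = 0.797
  ψ₁ = 0.797: g = -0.0371, g' = -0.717 → ψ₁ = 0.745
  ψ₁ = 0.745: g = -0.0026, g' = -0.623 → ψ₁ = 0.741
Converged at ψ₁ = 0.741.
Drum-1 compositions:
  1: x = 0.203, y = 0.392
  2: x = 0.094, y = 0.126
  3: x = 0.317, y = 0.385
  4: x = 0.387, y = 0.097
Drum-2 feed = drum-1 liquid: z₂ = (0.2025, 0.0937, 0.3166, 0.3872).
Drum 2:
Let ψ₂ = V/F and solve Σ zᵢ(Kᵢ−1)/(1+ψ₂(Kᵢ−1)) = 0.
Check two-phase: ΣzᵢKᵢ = 1.740 > 1 and Σzᵢ/Kᵢ = 1.140 > 1, so g(0) = 0.740 > 0 and g(1) = -0.140 < 0.
Iterate (Newton) starting at ψ₂ = 0.5:
  ψ₂ = 0.500: g = 0.2167, g' = -0.701 → ψ₂ = 0.809
  ψ₂ = 0.809: g = 0.0074, g' = -0.701 → ψ₂ = 0.820
Converged at ψ₂ = 0.820.
  1: x = 0.069, y = 0.232
  2: x = 0.044, y = 0.105
  3: x = 0.165, y = 0.350
  4: x = 0.721, y = 0.314

V/F (drum 2) = 0.820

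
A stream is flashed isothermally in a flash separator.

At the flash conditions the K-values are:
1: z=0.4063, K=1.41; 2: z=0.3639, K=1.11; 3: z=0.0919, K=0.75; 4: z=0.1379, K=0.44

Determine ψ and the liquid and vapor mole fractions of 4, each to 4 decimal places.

Let ψ = V/F and solve Σ zᵢ(Kᵢ−1)/(1+ψ(Kᵢ−1)) = 0.
Feasibility: ΣzᵢKᵢ = 1.1064, Σzᵢ/Kᵢ = 1.0519 — both > 1, two phases present.
Newton iteration, ψ⁰ = 0.44:
  ψ = 0.4400: g = 0.05102, g' = -0.1364 → ψ = 0.8140
  ψ = 0.8140: g = -0.00911, g' = -0.1972 → ψ = 0.7677
  ψ = 0.7677: g = -0.00029, g' = -0.1851 → ψ = 0.7662
Converged at ψ = 0.7662.
Compositions from xᵢ = zᵢ/(1+ψ(Kᵢ−1)), yᵢ = Kᵢxᵢ:
  1: x = 0.3092, y = 0.4359
  2: x = 0.3356, y = 0.3725
  3: x = 0.1137, y = 0.0853
  4: x = 0.2415, y = 0.1063

ψ = 0.7662, x_4 = 0.2415, y_4 = 0.1063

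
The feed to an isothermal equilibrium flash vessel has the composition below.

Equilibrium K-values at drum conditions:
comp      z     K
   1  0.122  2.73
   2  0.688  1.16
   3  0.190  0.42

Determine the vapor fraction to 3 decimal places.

ψ = 0.733

Let ψ = V/F and solve Σ zᵢ(Kᵢ−1)/(1+ψ(Kᵢ−1)) = 0.
Check two-phase: ΣzᵢKᵢ = 1.211 > 1 and Σzᵢ/Kᵢ = 1.090 > 1, so g(0) = 0.211 > 0 and g(1) = -0.090 < 0.
Iterate (Newton) starting at ψ = 0.51:
  ψ = 0.510: g = 0.0574, g' = -0.247 → ψ = 0.742
  ψ = 0.742: g = -0.0028, g' = -0.281 → ψ = 0.733
Converged at ψ = 0.733.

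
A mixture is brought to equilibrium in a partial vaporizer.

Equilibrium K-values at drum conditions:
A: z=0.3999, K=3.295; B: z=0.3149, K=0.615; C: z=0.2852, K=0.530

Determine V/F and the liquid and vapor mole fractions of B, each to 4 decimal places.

V/F = 0.6748, x_B = 0.4254, y_B = 0.2616

Rachford–Rice: g(V/F) = Σ zᵢ(Kᵢ−1)/(1+V/F(Kᵢ−1)) = 0.
Check two-phase: ΣzᵢKᵢ = 1.6625 > 1 and Σzᵢ/Kᵢ = 1.1715 > 1, so g(0) = 0.6625 > 0 and g(1) = -0.1715 < 0.
Iterate (Newton) starting at V/F = 0.32:
  V/F = 0.3200: g = 0.23311, g' = -0.8482 → V/F = 0.5948
  V/F = 0.5948: g = 0.04473, g' = -0.5764 → V/F = 0.6724
  V/F = 0.6724: g = 0.00130, g' = -0.5453 → V/F = 0.6748
Converged at V/F = 0.6748.
Compositions from xᵢ = zᵢ/(1+V/F(Kᵢ−1)), yᵢ = Kᵢxᵢ:
  A: x = 0.1569, y = 0.5170
  B: x = 0.4254, y = 0.2616
  C: x = 0.4177, y = 0.2214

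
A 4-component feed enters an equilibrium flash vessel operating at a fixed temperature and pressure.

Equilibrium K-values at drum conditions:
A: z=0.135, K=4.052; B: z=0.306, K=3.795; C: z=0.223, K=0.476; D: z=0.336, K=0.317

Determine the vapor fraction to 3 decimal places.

Newton iteration, ψ⁰ = 0.5:
  ψ = 0.500: g = 0.0130, g' = -1.087 → ψ = 0.512
Converged at ψ = 0.512.

ψ = 0.512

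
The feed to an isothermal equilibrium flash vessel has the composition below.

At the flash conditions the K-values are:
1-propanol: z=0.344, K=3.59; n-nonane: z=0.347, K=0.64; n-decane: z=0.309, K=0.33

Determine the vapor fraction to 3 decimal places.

Material balance + equilibrium reduce to Σ zᵢ(Kᵢ−1)/(1+ψ(Kᵢ−1)) = 0.
Check two-phase: ΣzᵢKᵢ = 1.559 > 1 and Σzᵢ/Kᵢ = 1.574 > 1, so g(0) = 0.559 > 0 and g(1) = -0.574 < 0.
Newton–Raphson from ψ = 0.41:
  ψ = 0.410: g = 0.0001, g' = -0.868 → ψ = 0.410
Converged at ψ = 0.410.

ψ = 0.410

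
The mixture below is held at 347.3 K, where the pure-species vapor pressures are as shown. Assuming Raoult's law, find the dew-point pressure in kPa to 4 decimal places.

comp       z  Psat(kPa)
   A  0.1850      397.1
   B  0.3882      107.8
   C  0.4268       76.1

Pdew = 103.3549 kPa

At the dew point ψ → 1, so Σzᵢ/Kᵢ = 1 with Kᵢ = Pᵢˢᵃᵗ/P ⇒ 1/P = Σzᵢ/Pᵢˢᵃᵗ.
1/P = 0.1850/397.1 + 0.3882/107.8 + 0.4268/76.1 = 0.0096754 ⇒ P = 103.3549 kPa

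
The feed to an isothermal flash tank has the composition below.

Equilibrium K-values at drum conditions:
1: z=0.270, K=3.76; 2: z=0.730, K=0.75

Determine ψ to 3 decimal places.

Material balance + equilibrium reduce to Σ zᵢ(Kᵢ−1)/(1+ψ(Kᵢ−1)) = 0.
g(0) = ΣzᵢKᵢ − 1 = 0.563 and g(1) = 1 − Σzᵢ/Kᵢ = -0.045, so a root lies in (0, 1).
Newton–Raphson from ψ = 0.34:
  ψ = 0.340: g = 0.1850, g' = -0.602 → ψ = 0.647
  ψ = 0.647: g = 0.0497, g' = -0.330 → ψ = 0.798
  ψ = 0.798: g = 0.0047, g' = -0.272 → ψ = 0.815
  ψ = 0.815: g = 0.0000, g' = -0.267 → ψ = 0.816
Converged at ψ = 0.816.

ψ = 0.816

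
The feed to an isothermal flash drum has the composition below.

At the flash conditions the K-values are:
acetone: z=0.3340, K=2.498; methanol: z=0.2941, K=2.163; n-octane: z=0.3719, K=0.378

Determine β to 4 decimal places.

β = 0.7303

Rachford–Rice: g(β) = Σ zᵢ(Kᵢ−1)/(1+β(Kᵢ−1)) = 0.
Check two-phase: ΣzᵢKᵢ = 1.6110 > 1 and Σzᵢ/Kᵢ = 1.2535 > 1, so g(0) = 0.6110 > 0 and g(1) = -0.2535 < 0.
Newton–Raphson from β = 0.68:
  β = 0.6800: g = 0.03797, g' = -0.7401 → β = 0.7313
  β = 0.7313: g = -0.00075, g' = -0.7710 → β = 0.7303
Converged at β = 0.7303.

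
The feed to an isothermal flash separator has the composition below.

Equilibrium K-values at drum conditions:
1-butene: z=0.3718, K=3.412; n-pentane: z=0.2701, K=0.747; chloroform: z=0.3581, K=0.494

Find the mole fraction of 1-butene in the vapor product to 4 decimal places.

y_1-butene = 0.4962

Rachford–Rice: g(ψ) = Σ zᵢ(Kᵢ−1)/(1+ψ(Kᵢ−1)) = 0.
g(0) = ΣzᵢKᵢ − 1 = 0.6472 and g(1) = 1 − Σzᵢ/Kᵢ = -0.1954, so a root lies in (0, 1).
Newton iteration, ψ⁰ = 0.53:
  ψ = 0.5300: g = 0.06709, g' = -0.6110 → ψ = 0.6398
  ψ = 0.6398: g = 0.00314, g' = -0.5595 → ψ = 0.6454
Converged at ψ = 0.6454.
Compositions from xᵢ = zᵢ/(1+ψ(Kᵢ−1)), yᵢ = Kᵢxᵢ:
  1-butene: x = 0.1454, y = 0.4962
  n-pentane: x = 0.3228, y = 0.2411
  chloroform: x = 0.5318, y = 0.2627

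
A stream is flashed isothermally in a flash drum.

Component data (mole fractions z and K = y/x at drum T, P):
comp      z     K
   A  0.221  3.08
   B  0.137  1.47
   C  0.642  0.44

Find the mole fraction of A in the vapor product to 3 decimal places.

Material balance + equilibrium reduce to Σ zᵢ(Kᵢ−1)/(1+β(Kᵢ−1)) = 0.
g(0) = ΣzᵢKᵢ − 1 = 0.165 and g(1) = 1 − Σzᵢ/Kᵢ = -0.624, so a root lies in (0, 1).
Newton–Raphson from β = 0.4:
  β = 0.400: g = -0.1582, g' = -0.641 → β = 0.153
  β = 0.153: g = 0.0155, g' = -0.817 → β = 0.172
Converged at β = 0.172.
Compositions from xᵢ = zᵢ/(1+β(Kᵢ−1)), yᵢ = Kᵢxᵢ:
  A: x = 0.163, y = 0.501
  B: x = 0.127, y = 0.186
  C: x = 0.711, y = 0.313

y_A = 0.501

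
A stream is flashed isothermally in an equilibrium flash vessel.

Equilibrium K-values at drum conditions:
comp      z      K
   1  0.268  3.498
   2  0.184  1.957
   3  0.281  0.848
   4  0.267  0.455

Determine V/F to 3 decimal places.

V/F = 0.833

Material balance + equilibrium reduce to Σ zᵢ(Kᵢ−1)/(1+V/F(Kᵢ−1)) = 0.
Feasibility: ΣzᵢKᵢ = 1.657, Σzᵢ/Kᵢ = 1.089 — both > 1, two phases present.
Newton iteration, V/F⁰ = 0.43:
  V/F = 0.430: g = 0.2118, g' = -0.616 → V/F = 0.774
  V/F = 0.774: g = 0.0294, g' = -0.496 → V/F = 0.833
Converged at V/F = 0.833.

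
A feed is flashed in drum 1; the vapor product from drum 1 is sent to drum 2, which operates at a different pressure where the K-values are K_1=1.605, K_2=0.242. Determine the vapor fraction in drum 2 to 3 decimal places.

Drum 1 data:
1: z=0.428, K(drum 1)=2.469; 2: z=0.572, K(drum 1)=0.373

V/F (drum 2) = 0.542

Drum 1:
Rachford–Rice: g(ψ₁) = Σ zᵢ(Kᵢ−1)/(1+ψ₁(Kᵢ−1)) = 0.
Feasibility: ΣzᵢKᵢ = 1.270, Σzᵢ/Kᵢ = 1.707 — both > 1, two phases present.
Newton iteration, ψ₁⁰ = 0.46:
  ψ₁ = 0.460: g = -0.1288, g' = -0.773 → ψ₁ = 0.293
Converged at ψ₁ = 0.293.
Drum-1 compositions:
  1: x = 0.299, y = 0.739
  2: x = 0.701, y = 0.261
Drum-2 feed = drum-1 vapor: z₂ = (0.7386, 0.2614).
Drum 2:
Let ψ₂ = V/F and solve Σ zᵢ(Kᵢ−1)/(1+ψ₂(Kᵢ−1)) = 0.
g(0) = ΣzᵢKᵢ − 1 = 0.249 and g(1) = 1 − Σzᵢ/Kᵢ = -0.540, so a root lies in (0, 1).
Newton–Raphson from ψ₂ = 0.5:
  ψ₂ = 0.500: g = 0.0240, g' = -0.549 → ψ₂ = 0.544
  ψ₂ = 0.544: g = -0.0008, g' = -0.588 → ψ₂ = 0.542
Converged at ψ₂ = 0.542.
  1: x = 0.556, y = 0.893
  2: x = 0.444, y = 0.107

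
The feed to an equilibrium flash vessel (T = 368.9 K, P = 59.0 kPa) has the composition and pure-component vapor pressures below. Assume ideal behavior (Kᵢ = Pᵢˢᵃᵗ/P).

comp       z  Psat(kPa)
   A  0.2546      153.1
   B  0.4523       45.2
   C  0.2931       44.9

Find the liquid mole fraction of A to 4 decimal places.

Raoult's law: Kᵢ = Pᵢˢᵃᵗ/P = Pᵢˢᵃᵗ/59.0.
  K_A = 153.1/59.0 = 2.594915, K_B = 45.2/59.0 = 0.766102, K_C = 44.9/59.0 = 0.761017
Material balance + equilibrium reduce to Σ zᵢ(Kᵢ−1)/(1+V/F(Kᵢ−1)) = 0.
g(0) = ΣzᵢKᵢ − 1 = 0.2302 and g(1) = 1 − Σzᵢ/Kᵢ = -0.0736, so a root lies in (0, 1).
Newton iteration, V/F⁰ = 0.53:
  V/F = 0.5300: g = 0.01909, g' = -0.2444 → V/F = 0.6081
  V/F = 0.6081: g = 0.00085, g' = -0.2234 → V/F = 0.6119
Converged at V/F = 0.6119.
Compositions from xᵢ = zᵢ/(1+V/F(Kᵢ−1)), yᵢ = Kᵢxᵢ:
  A: x = 0.1289, y = 0.3344
  B: x = 0.5278, y = 0.4044
  C: x = 0.3433, y = 0.2613

x_A = 0.1289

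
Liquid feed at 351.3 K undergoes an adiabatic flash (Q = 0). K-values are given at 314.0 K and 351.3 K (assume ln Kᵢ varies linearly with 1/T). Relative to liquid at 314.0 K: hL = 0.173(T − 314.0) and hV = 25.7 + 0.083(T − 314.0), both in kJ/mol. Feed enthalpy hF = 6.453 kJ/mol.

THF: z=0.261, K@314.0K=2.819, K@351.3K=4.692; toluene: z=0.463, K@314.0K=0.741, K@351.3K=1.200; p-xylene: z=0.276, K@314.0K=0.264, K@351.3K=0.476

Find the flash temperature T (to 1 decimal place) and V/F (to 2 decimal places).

Adiabatic flash: solve Rachford–Rice at each trial T, then check hF = ψ·hV(T) + (1−ψ)·hL(T).
  T = 314.0 K: K = (2.819, 0.741, 0.264), RR gives ψ = 0.177, H_out = 4.545 kJ/mol
  T = 351.3 K: K = (4.692, 1.200, 0.476), RR gives ψ = 0.957, H_out = 27.844 kJ/mol
  T = 332.6 K: K = (3.687, 0.955, 0.360), RR gives ψ = 0.531, H_out = 15.985 kJ/mol
  T = 323.3 K: K = (3.236, 0.844, 0.310), RR gives ψ = 0.350, H_out = 10.311 kJ/mol
  T = 318.6 K: K = (3.021, 0.791, 0.286), RR gives ψ = 0.262, H_out = 7.429 kJ/mol
  T = 316.3 K: K = (2.919, 0.766, 0.275), RR gives ψ = 0.220, H_out = 5.998 kJ/mol
Linear interpolation between T = 316.3 (H_out = 5.998) and T = 318.6 (H_out = 7.429) on hF = 6.453 gives T ≈ 317.0 K, at which ψ = 0.23.

T = 317.0 K, V/F = 0.23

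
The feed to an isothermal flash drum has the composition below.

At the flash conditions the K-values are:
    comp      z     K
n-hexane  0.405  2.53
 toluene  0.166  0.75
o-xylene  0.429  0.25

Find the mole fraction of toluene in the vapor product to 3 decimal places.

y_toluene = 0.133

Let β = V/F and solve Σ zᵢ(Kᵢ−1)/(1+β(Kᵢ−1)) = 0.
g(0) = ΣzᵢKᵢ − 1 = 0.256 and g(1) = 1 − Σzᵢ/Kᵢ = -1.097, so a root lies in (0, 1).
Newton–Raphson from β = 0.63:
  β = 0.630: g = -0.3437, g' = -1.128 → β = 0.325
  β = 0.325: g = -0.0570, g' = -0.857 → β = 0.259
Converged at β = 0.259.
Compositions from xᵢ = zᵢ/(1+β(Kᵢ−1)), yᵢ = Kᵢxᵢ:
  n-hexane: x = 0.290, y = 0.734
  toluene: x = 0.177, y = 0.133
  o-xylene: x = 0.532, y = 0.133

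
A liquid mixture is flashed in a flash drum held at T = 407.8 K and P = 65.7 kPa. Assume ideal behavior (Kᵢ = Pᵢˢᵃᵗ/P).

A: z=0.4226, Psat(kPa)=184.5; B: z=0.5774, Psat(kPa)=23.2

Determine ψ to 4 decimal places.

Raoult's law: Kᵢ = Pᵢˢᵃᵗ/P = Pᵢˢᵃᵗ/65.7.
  K_A = 184.5/65.7 = 2.808219, K_B = 23.2/65.7 = 0.353120
Rachford–Rice: g(ψ) = Σ zᵢ(Kᵢ−1)/(1+ψ(Kᵢ−1)) = 0.
g(0) = ΣzᵢKᵢ − 1 = 0.3906 and g(1) = 1 − Σzᵢ/Kᵢ = -0.7856, so a root lies in (0, 1).
Binary case is linear: z₁(K₁−1)(1+ψ(K₂−1)) + z₂(K₂−1)(1+ψ(K₁−1)) = 0
⇒ ψ = [z₁(K₁−1)+z₂(K₂−1)] / [−(K₁−1)(K₂−1)] = 0.39065/1.16970 = 0.3340

ψ = 0.3340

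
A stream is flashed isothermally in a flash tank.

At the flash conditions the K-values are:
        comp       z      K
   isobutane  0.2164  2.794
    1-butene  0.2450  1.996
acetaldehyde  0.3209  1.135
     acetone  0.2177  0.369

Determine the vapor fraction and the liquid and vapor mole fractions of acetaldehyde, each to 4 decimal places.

Rachford–Rice: g(ψ) = Σ zᵢ(Kᵢ−1)/(1+ψ(Kᵢ−1)) = 0.
g(0) = ΣzᵢKᵢ − 1 = 0.5382 and g(1) = 1 − Σzᵢ/Kᵢ = -0.0729, so a root lies in (0, 1).
Iterate (Newton) starting at ψ = 0.31:
  ψ = 0.3100: g = 0.30674, g' = -0.5689 → ψ = 0.8492
  ψ = 0.8492: g = 0.02895, g' = -0.5878 → ψ = 0.8985
  ψ = 0.8985: g = -0.00115, g' = -0.6366 → ψ = 0.8967
Converged at ψ = 0.8967.
Compositions from xᵢ = zᵢ/(1+ψ(Kᵢ−1)), yᵢ = Kᵢxᵢ:
  isobutane: x = 0.0830, y = 0.2318
  1-butene: x = 0.1294, y = 0.2583
  acetaldehyde: x = 0.2862, y = 0.3249
  acetone: x = 0.5014, y = 0.1850

ψ = 0.8967, x_acetaldehyde = 0.2862, y_acetaldehyde = 0.3249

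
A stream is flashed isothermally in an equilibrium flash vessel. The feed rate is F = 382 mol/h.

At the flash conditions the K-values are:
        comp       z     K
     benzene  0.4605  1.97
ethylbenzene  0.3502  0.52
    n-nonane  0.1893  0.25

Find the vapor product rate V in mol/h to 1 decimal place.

Material balance + equilibrium reduce to Σ zᵢ(Kᵢ−1)/(1+ψ(Kᵢ−1)) = 0.
g(0) = ΣzᵢKᵢ − 1 = 0.1366 and g(1) = 1 − Σzᵢ/Kᵢ = -0.6644, so a root lies in (0, 1).
Newton iteration, ψ⁰ = 0.41:
  ψ = 0.4100: g = -0.09472, g' = -0.5689 → ψ = 0.2435
  ψ = 0.2435: g = -0.00271, g' = -0.5464 → ψ = 0.2386
Converged at ψ = 0.2386.
Then V = ψ·F = 0.2386·382 = 91.1 mol/h and L = F − V = 290.9 mol/h.

V = 91.1 mol/h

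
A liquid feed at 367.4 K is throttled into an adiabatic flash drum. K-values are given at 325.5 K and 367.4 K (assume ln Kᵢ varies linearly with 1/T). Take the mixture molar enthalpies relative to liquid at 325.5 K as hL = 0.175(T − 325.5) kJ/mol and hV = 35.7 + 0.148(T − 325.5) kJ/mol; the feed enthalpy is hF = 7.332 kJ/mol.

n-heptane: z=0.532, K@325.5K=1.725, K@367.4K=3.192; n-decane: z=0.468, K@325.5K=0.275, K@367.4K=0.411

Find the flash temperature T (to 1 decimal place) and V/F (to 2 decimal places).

Adiabatic flash: solve Rachford–Rice at each trial T, then check hF = ψ·hV(T) + (1−ψ)·hL(T).
  T = 325.5 K: K = (1.725, 0.275), RR gives ψ = 0.088, H_out = 3.151 kJ/mol
  T = 367.4 K: K = (3.192, 0.411), RR gives ψ = 0.690, H_out = 31.175 kJ/mol
  T = 346.4 K: K = (2.389, 0.340), RR gives ψ = 0.469, H_out = 20.145 kJ/mol
  T = 335.9 K: K = (2.039, 0.307), RR gives ψ = 0.317, H_out = 13.040 kJ/mol
  T = 330.7 K: K = (1.878, 0.291), RR gives ψ = 0.217, H_out = 8.620 kJ/mol
  T = 328.1 K: K = (1.800, 0.283), RR gives ψ = 0.157, H_out = 6.050 kJ/mol
  T = 329.4 K: K = (1.839, 0.287), RR gives ψ = 0.188, H_out = 7.371 kJ/mol
Linear interpolation between T = 328.1 (H_out = 6.050) and T = 329.4 (H_out = 7.371) on hF = 7.332 gives T ≈ 329.4 K, at which ψ = 0.19.

T = 329.4 K, V/F = 0.19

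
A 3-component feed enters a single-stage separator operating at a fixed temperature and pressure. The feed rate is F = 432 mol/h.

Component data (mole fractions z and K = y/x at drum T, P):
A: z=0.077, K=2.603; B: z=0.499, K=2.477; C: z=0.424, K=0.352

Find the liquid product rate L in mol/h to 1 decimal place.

Newton iteration, V/F⁰ = 0.5:
  V/F = 0.500: g = 0.0860, g' = -0.811 → V/F = 0.606
  V/F = 0.606: g = -0.0010, g' = -0.837 → V/F = 0.605
Converged at V/F = 0.605.
Then V = V/F·F = 0.6049·432 = 261.3 mol/h and L = F − V = 170.7 mol/h.

L = 170.7 mol/h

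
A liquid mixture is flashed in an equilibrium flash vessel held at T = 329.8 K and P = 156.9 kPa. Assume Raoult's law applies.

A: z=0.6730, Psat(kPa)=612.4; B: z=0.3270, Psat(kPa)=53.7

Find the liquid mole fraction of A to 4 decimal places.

Raoult's law: Kᵢ = Pᵢˢᵃᵗ/P = Pᵢˢᵃᵗ/156.9.
  K_A = 612.4/156.9 = 3.903123, K_B = 53.7/156.9 = 0.342256
Let ψ = V/F and solve Σ zᵢ(Kᵢ−1)/(1+ψ(Kᵢ−1)) = 0.
g(0) = ΣzᵢKᵢ − 1 = 1.7387 and g(1) = 1 − Σzᵢ/Kᵢ = -0.1279, so a root lies in (0, 1).
Binary case is linear: z₁(K₁−1)(1+ψ(K₂−1)) + z₂(K₂−1)(1+ψ(K₁−1)) = 0
⇒ ψ = [z₁(K₁−1)+z₂(K₂−1)] / [−(K₁−1)(K₂−1)] = 1.73872/1.90951 = 0.9106
Compositions from xᵢ = zᵢ/(1+ψ(Kᵢ−1)), yᵢ = Kᵢxᵢ:
  A: x = 0.1847, y = 0.7210
  B: x = 0.8153, y = 0.2790

x_A = 0.1847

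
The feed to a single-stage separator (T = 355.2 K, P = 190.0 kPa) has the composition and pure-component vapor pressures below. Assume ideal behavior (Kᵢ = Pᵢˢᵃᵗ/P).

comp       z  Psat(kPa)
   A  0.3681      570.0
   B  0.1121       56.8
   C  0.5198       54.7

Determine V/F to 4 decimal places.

Raoult's law: Kᵢ = Pᵢˢᵃᵗ/P = Pᵢˢᵃᵗ/190.0.
  K_A = 570.0/190.0 = 3.000000, K_B = 56.8/190.0 = 0.298947, K_C = 54.7/190.0 = 0.287895
Material balance + equilibrium reduce to Σ zᵢ(Kᵢ−1)/(1+V/F(Kᵢ−1)) = 0.
g(0) = ΣzᵢKᵢ − 1 = 0.2875 and g(1) = 1 − Σzᵢ/Kᵢ = -1.3032, so a root lies in (0, 1).
Newton iteration, V/F⁰ = 0.5:
  V/F = 0.5000: g = -0.32772, g' = -1.1344 → V/F = 0.2111
  V/F = 0.2111: g = -0.01023, g' = -1.1690 → V/F = 0.2023
  V/F = 0.2023: g = 0.00005, g' = -1.1808 → V/F = 0.2024
Converged at V/F = 0.2024.

V/F = 0.2024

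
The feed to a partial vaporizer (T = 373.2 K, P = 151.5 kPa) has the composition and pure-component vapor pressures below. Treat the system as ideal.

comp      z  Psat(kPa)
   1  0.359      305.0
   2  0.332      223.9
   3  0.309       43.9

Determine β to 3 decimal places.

Raoult's law: Kᵢ = Pᵢˢᵃᵗ/P = Pᵢˢᵃᵗ/151.5.
  K_1 = 305.0/151.5 = 2.01320, K_2 = 223.9/151.5 = 1.47789, K_3 = 43.9/151.5 = 0.28977
Rachford–Rice: g(β) = Σ zᵢ(Kᵢ−1)/(1+β(Kᵢ−1)) = 0.
Feasibility: ΣzᵢKᵢ = 1.303, Σzᵢ/Kᵢ = 1.469 — both > 1, two phases present.
Iterate (Newton) starting at β = 0.5:
  β = 0.500: g = 0.0292, g' = -0.587 → β = 0.550
  β = 0.550: g = -0.0008, g' = -0.619 → β = 0.548
Converged at β = 0.548.

β = 0.548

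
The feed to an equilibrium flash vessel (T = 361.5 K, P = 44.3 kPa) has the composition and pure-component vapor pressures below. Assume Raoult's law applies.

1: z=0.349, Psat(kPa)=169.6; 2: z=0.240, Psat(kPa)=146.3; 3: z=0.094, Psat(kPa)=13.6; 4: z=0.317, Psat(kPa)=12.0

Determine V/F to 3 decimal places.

V/F = 0.659

Raoult's law: Kᵢ = Pᵢˢᵃᵗ/P = Pᵢˢᵃᵗ/44.3.
  K_1 = 169.6/44.3 = 3.82844, K_2 = 146.3/44.3 = 3.30248, K_3 = 13.6/44.3 = 0.30700, K_4 = 12.0/44.3 = 0.27088
Rachford–Rice: g(V/F) = Σ zᵢ(Kᵢ−1)/(1+V/F(Kᵢ−1)) = 0.
g(0) = ΣzᵢKᵢ − 1 = 1.243 and g(1) = 1 − Σzᵢ/Kᵢ = -0.640, so a root lies in (0, 1).
Newton iteration, V/F⁰ = 0.5:
  V/F = 0.500: g = 0.2023, g' = -1.277 → V/F = 0.658
  V/F = 0.658: g = 0.0001, g' = -1.318 → V/F = 0.659
Converged at V/F = 0.659.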